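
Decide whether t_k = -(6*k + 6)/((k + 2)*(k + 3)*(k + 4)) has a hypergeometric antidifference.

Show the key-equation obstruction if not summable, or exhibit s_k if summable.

t_(k+1)/t_k = (k + 2)**2/((k + 1)*(k + 5)).
Normal form (A,B,C) = (k + 2, k + 5, k + 1).
Need (k + 2)·f(k+1) − (k + 4)·f(k) = k + 1.
d = 2 from the (1,1,1) case.
Solve for f: f(k) = k*(k + 1)/4 (degree 2 ≤ 2).
R(k) = B(k−1)·f(k)/C(k) = k*(k + 4)/4; s_k = R·t_k = -3*k*(k + 1)/(2*(k + 2)*(k + 3)).
s_(k+1) − s_k = 6*(-k - 1)/(k**3 + 9*k**2 + 26*k + 24) = t_k.

Yes. s_k = -3*k*(k + 1)/(2*(k + 2)*(k + 3)).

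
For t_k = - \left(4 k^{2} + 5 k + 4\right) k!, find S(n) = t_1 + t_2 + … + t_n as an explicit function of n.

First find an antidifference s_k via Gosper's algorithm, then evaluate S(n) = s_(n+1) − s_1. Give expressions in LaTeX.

t_(k+1)/t_k = (k + 1)*(5*k + 4*(k + 1)**2 + 9)/(4*k**2 + 5*k + 4).
Normal form (A,B,C) = (k + 1, 1, k**2 + 5*k/4 + 1).
Need (k + 1)·f(k+1) − (1)·f(k) = k**2 + 5*k/4 + 1.
d = 1 from the (1,0,2) case.
Solving with deg f ≤ 1: f(k) = (4*k + 1)/4.
R(k) = B(k−1)·f(k)/C(k) = (4*k + 1)/(4*k**2 + 5*k + 4); s_k = R·t_k = -(4*k + 1)*factorial(k).
Δs = -(4*k**2 + 5*k + 4)*factorial(k), as required.
Evaluate: s_(n+1) = -(4*n + 5)*factorial(n + 1); subtract s_(1) = -5 ⇒ S(n) = -4*n**2*factorial(n) - 9*n*factorial(n) - 5*factorial(n) + 5.

S(n) = - 4 n^{2} n! - 9 n n! - 5 n! + 5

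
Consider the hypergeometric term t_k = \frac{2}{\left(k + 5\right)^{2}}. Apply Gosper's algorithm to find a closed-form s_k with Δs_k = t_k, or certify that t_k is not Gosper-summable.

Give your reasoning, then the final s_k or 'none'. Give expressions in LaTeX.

Compute t_(k+1)/t_k: get (k + 5)**2/(k + 6)**2.
So A=k**2 + 10*k + 25 and B=k**2 + 12*k + 36, with C=1.
f must satisfy (k**2 + 10*k + 25)·f(k+1) − (k**2 + 10*k + 25)·f(k) = 1.
d = 0 from the (2,2,0) case.
Generic f = c0 gives residual -1; -1 = 0 cannot hold, so t_k is not Gosper-summable.

none — t_k is not Gosper-summable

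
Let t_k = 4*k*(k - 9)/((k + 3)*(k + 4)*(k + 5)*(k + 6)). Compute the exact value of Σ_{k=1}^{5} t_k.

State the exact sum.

Σ = -4/33

Compute t_(k+1)/t_k: get (k - 8)*(k + 1)*(k + 3)/(k*(k - 9)*(k + 7)).
So A=k + 3 and B=k + 7, with C=k**2 - 9*k.
Need (k + 3)·f(k+1) − (k + 6)·f(k) = k**2 - 9*k.
d = 3 from the (1,1,2) case.
Match coefficients ⇒ f(k) = -k*(k - 1).
Then R = B(k−1)f/C = -(k - 1)*(k + 6)/(k - 9), so s_k = R(k)·t_k = -4*k*(k - 1)/((k + 3)*(k + 4)*(k + 5)).
Δs = 4*k*(k - 9)/(k**4 + 18*k**3 + 119*k**2 + 342*k + 360), as required.
Telescoping: Σ = s_(6) − s_(1) = -4/33 − (0) = -4/33.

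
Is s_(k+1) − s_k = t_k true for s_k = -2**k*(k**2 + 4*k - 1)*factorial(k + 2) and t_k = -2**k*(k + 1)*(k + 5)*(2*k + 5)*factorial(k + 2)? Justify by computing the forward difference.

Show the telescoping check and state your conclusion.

Valid — Δs_k = t_k.

s_(k+1) = -2**(k + 1)*(k**2 + 6*k + 4)*factorial(k + 3)
s_(k+1) − s_k = -2**k*(k + 1)*(k + 5)*(2*k + 5)*factorial(k + 2)
(s_(k+1) − s_k) − t_k = 0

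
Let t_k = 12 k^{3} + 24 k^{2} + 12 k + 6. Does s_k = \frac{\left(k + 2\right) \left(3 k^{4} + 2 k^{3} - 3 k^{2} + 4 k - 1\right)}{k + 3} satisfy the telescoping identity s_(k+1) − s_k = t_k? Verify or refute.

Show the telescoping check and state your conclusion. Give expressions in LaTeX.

Invalid: residual \frac{- 9 k^{4} - 58 k^{3} - 87 k^{2} - 38 k - 19}{k^{2} + 7 k + 12} ≠ 0.

s_(k+1) = (3*k**5 + 23*k**4 + 63*k**3 + 79*k**2 + 53*k + 15)/(k + 4)
s_(k+1) − s_k = (12*k**5 + 99*k**4 + 266*k**3 + 291*k**2 + 148*k + 53)/(k**2 + 7*k + 12)
(s_(k+1) − s_k) − t_k = (-9*k**4 - 58*k**3 - 87*k**2 - 38*k - 19)/(k**2 + 7*k + 12)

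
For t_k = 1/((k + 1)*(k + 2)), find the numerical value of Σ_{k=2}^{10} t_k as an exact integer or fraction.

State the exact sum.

Σ = 1/4

r(k) = (k + 1)/(k + 3) after simplifying.
So A=k + 1 and B=k + 3, with C=1.
Solve (k + 1)·f(k+1) − (k + 2)·f(k) = 1.
Bound: deg f ≤ 1.
Solving with deg f ≤ 1: f(k) = k.
R(k) = B(k−1)·f(k)/C(k) = k*(k + 2); s_k = R·t_k = k/(k + 1).
Δs = 1/(k**2 + 3*k + 2), as required.
Telescoping: Σ = s_(11) − s_(2) = 11/12 − (2/3) = 1/4.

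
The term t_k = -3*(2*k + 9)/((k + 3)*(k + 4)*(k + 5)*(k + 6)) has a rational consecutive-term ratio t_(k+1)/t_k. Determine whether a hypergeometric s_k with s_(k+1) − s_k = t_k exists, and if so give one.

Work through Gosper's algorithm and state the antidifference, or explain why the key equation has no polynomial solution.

s_k = k*(-k - 8)/(5*(k**2 + 8*k + 15))

The ratio is (k + 3)*(2*k + 11)/((k + 7)*(2*k + 9)).
Gosper form: A/B · C(k+1)/C(k) with A=k + 3, B=k + 7, C=k + 9/2.
Key eq: (k + 3)·f(k+1) = (k + 6)·f(k) + (k + 9/2).
Bound: deg f ≤ 3.
Solving with deg f ≤ 3: f(k) = k*(k + 4)*(k + 8)/30.
So s_k = (B(k−1)f/C)·t_k = (k*(k + 4)*(k + 6)*(k + 8)/(15*(2*k + 9)))·t_k = k*(-k - 8)/(5*(k**2 + 8*k + 15)).
Δs = 3*(-2*k - 9)/(k**4 + 18*k**3 + 119*k**2 + 342*k + 360), as required.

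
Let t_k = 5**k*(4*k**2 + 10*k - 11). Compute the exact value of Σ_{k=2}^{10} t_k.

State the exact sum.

Σ = 5712890625

r(k) = 5*(4*k**2 + 18*k + 3)/(4*k**2 + 10*k - 11) after simplifying.
Factor: A=5; B=1; C=k**2 + 5*k/2 - 11/4.
Need (5)·f(k+1) − (1)·f(k) = k**2 + 5*k/2 - 11/4.
Degrees (0,0,2) ⇒ d ≤ 2.
Solve for f: f(k) = (k - 2)*(k + 2)/4 (degree 2 ≤ 2).
R(k) = B(k−1)·f(k)/C(k) = (k - 2)*(k + 2)/(4*k**2 + 10*k - 11); s_k = R·t_k = 5**k*(k**2 - 4).
s_(k+1) − s_k = 5**k*(4*k**2 + 10*k - 11) = t_k.
Evaluate s at k=11 and k=2: 5712890625 and 0; difference 5712890625.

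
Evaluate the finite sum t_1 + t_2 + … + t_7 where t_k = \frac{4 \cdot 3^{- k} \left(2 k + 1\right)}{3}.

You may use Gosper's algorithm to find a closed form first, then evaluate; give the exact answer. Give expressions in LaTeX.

The ratio is (2*k + 3)/(3*(2*k + 1)).
Normal form (A,B,C) = (1/3, 1, k + 1/2).
Need (1/3)·f(k+1) − (1)·f(k) = k + 1/2.
deg f ≤ 1 (via 0,0,1).
Solve for f: f(k) = -3*(k + 1)/2 (degree 1 ≤ 1).
So s_k = (B(k−1)f/C)·t_k = (-3*(k + 1)/(2*k + 1))·t_k = 4*(-k - 1)/3**k.
s_(k+1) − s_k = 4*(2*k + 1)/(3*3**k) = t_k.
Telescoping: Σ = s_(8) − s_(1) = -4/729 − (-8/3) = 1940/729.

Σ = 1940/729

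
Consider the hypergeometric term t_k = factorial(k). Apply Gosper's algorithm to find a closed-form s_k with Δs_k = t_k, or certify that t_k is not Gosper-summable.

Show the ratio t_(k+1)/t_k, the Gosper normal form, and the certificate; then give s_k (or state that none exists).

Step 1: r(k) = k + 1.
So A=k + 1 and B=1, with C=1.
Set up (k + 1)·f(k+1) − (1)·f(k) − (1) = 0.
d = -1 from the (1,0,0) case.
deg f ≤ -1 is impossible — no certificate.

no hypergeometric antidifference exists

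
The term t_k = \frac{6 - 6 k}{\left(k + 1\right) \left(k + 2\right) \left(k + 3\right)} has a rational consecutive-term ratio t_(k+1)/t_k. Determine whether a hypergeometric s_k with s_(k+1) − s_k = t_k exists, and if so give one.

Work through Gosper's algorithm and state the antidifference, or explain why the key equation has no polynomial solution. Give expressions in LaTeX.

s_k = \frac{6 k}{\left(k + 1\right) \left(k + 2\right)}

r(k) = k*(k + 1)/((k - 1)*(k + 4)) after simplifying.
Factor: A=k + 1; B=k + 4; C=k - 1.
Need (k + 1)·f(k+1) − (k + 3)·f(k) = k - 1.
Bound: deg f ≤ 2.
Solving with deg f ≤ 2: f(k) = -k.
Then R = B(k−1)f/C = -k*(k + 3)/(k - 1), so s_k = R(k)·t_k = 6*k/((k + 1)*(k + 2)).
Verify: 6*(1 - k)/(k**3 + 6*k**2 + 11*k + 6) matches t_k.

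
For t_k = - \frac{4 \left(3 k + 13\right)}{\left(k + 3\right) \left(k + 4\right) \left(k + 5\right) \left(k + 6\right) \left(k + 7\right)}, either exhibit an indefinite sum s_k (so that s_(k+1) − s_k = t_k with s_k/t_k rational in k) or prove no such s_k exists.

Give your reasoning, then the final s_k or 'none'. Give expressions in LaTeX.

s_k = \frac{2 k \left(- k^{2} - 14 k - 63\right)}{45 \left(k^{3} + 14 k^{2} + 63 k + 90\right)}

Compute t_(k+1)/t_k: get (k + 3)*(3*k + 16)/((k + 8)*(3*k + 13)).
Gosper form: A/B · C(k+1)/C(k) with A=k + 3, B=k + 8, C=k + 13/3.
f must satisfy (k + 3)·f(k+1) − (k + 7)·f(k) = k + 13/3.
deg f ≤ 4 (via 1,1,1).
Match coefficients ⇒ f(k) = k*(k + 4)*(k**2 + 14*k + 63)/270.
Then R = B(k−1)f/C = k*(k + 4)*(k + 7)*(k**2 + 14*k + 63)/(90*(3*k + 13)), so s_k = R(k)·t_k = 2*k*(-k**2 - 14*k - 63)/(45*(k**3 + 14*k**2 + 63*k + 90)).
Δs = 4*(-3*k - 13)/(k**5 + 25*k**4 + 245*k**3 + 1175*k**2 + 2754*k + 2520), as required.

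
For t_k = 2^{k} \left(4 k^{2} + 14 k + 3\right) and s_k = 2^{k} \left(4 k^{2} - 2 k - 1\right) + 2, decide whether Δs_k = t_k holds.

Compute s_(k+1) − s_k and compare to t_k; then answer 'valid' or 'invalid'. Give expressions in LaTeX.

valid; difference matches t_k

s_(k+1) = 2*2**k*(-2*k + 4*(k + 1)**2 - 3) + 2
s_(k+1) − s_k = 2**k*(4*k**2 + 14*k + 3)
(s_(k+1) − s_k) − t_k = 0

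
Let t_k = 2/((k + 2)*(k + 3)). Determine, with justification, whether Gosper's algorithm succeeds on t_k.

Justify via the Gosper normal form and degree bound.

t_(k+1)/t_k = (k + 2)/(k + 4).
Normal form (A,B,C) = (k + 2, k + 4, 1).
Solve (k + 2)·f(k+1) − (k + 3)·f(k) = 1.
Bound: deg f ≤ 1.
A polynomial solution: f(k) = k/2.
Certificate R = B(k−1)f/C = k*(k + 3)/2 gives s_k = k/(k + 2).
Verify: 2/(k**2 + 5*k + 6) matches t_k.

Yes. s_k = k/(k + 2).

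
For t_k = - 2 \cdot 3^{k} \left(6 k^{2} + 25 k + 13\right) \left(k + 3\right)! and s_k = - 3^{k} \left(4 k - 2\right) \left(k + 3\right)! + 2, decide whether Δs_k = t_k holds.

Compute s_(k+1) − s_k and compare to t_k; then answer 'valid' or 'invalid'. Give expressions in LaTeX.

valid; difference matches t_k

s_(k+1) = -3**(k + 1)*(4*k + 2)*factorial(k + 4) + 2
s_(k+1) − s_k = -2*3**k*(6*k**2 + 25*k + 13)*factorial(k + 3)
(s_(k+1) − s_k) − t_k = 0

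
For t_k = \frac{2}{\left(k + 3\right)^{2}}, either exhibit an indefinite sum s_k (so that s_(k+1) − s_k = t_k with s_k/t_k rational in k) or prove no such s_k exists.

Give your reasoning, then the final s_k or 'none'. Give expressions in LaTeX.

r(k) = (k + 3)**2/(k + 4)**2 after simplifying.
Normal form (A,B,C) = (k**2 + 6*k + 9, k**2 + 8*k + 16, 1).
Key eq: (k**2 + 6*k + 9)·f(k+1) = (k**2 + 6*k + 9)·f(k) + (1).
From deg A=2, deg B=2, deg C=0: d=0.
f = c0 ⇒ A·f(k+1) − B(k−1)·f(k) − C = -1. The system {-1 = 0} is inconsistent; no antidifference.

none (Gosper's algorithm certifies no s_k)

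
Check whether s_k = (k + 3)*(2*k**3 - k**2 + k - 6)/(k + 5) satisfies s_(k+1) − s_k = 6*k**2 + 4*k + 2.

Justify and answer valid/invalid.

s_(k+1) = (k + 4)*(k + 2*(k + 1)**3 - (k + 1)**2 - 5)/(k + 6)
s_(k+1) − s_k = 2*(3*k**4 + 31*k**3 + 78*k**2 + 50*k + 14)/(k**2 + 11*k + 30)
(s_(k+1) − s_k) − t_k = 2*(-4*k**3 - 35*k**2 - 21*k - 16)/(k**2 + 11*k + 30)

Invalid: residual 2*(-4*k**3 - 35*k**2 - 21*k - 16)/(k**2 + 11*k + 30) ≠ 0.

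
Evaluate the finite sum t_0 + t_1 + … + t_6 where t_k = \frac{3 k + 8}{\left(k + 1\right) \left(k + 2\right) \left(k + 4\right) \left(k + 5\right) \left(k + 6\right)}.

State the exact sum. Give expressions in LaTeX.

t_(k+1)/t_k = (k + 1)*(k + 4)*(3*k + 11)/((k + 3)*(k + 7)*(3*k + 8)).
Factor: A=k + 1; B=k + 7; C=k**2 + 17*k/3 + 8.
f must satisfy (k + 1)·f(k+1) − (k + 6)·f(k) = k**2 + 17*k/3 + 8.
Bound: deg f ≤ 5.
A polynomial solution: f(k) = k*(k + 2)*(k + 3)*(k**2 + 10*k + 29)/60.
Certificate R = B(k−1)f/C = k*(k + 2)*(k + 6)*(k**2 + 10*k + 29)/(20*(3*k + 8)) gives s_k = k*(k**2 + 10*k + 29)/(20*(k**3 + 10*k**2 + 29*k + 20)).
Δs = (3*k + 8)/(k**5 + 18*k**4 + 121*k**3 + 372*k**2 + 508*k + 240), as required.
Evaluate s at k=7 and k=0: 259/5280 and 0; difference 259/5280.

Σ = 259/5280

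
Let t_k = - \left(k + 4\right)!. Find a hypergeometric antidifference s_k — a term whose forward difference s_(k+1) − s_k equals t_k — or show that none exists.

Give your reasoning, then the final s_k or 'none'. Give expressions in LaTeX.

none (Gosper's algorithm certifies no s_k)

Compute t_(k+1)/t_k: get k + 5.
A = k + 5, B = 1, C = 1.
f must satisfy (k + 5)·f(k+1) − (1)·f(k) = 1.
d = -1 from the (1,0,0) case.
d = -1 < 0 ⇒ no nonzero polynomial f; not summable.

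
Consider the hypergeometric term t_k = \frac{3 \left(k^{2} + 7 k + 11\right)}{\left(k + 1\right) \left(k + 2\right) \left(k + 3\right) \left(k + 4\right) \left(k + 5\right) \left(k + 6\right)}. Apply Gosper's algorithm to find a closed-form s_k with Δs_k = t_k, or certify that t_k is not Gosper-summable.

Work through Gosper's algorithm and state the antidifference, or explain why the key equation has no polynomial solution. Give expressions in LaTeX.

s_k = \frac{k \left(k^{2} + 9 k + 23\right)}{15 \left(k^{3} + 9 k^{2} + 23 k + 15\right)}

Compute t_(k+1)/t_k: get (k + 1)*(7*k + (k + 1)**2 + 18)/((k + 7)*(k**2 + 7*k + 11)).
Factor: A=k + 1; B=k + 7; C=k**2 + 7*k + 11.
Set up (k + 1)·f(k+1) − (k + 6)·f(k) − (k**2 + 7*k + 11) = 0.
deg f ≤ 5 (via 1,1,2).
Solve for f: f(k) = k*(k + 2)*(k + 4)*(k**2 + 9*k + 23)/45 (degree 5 ≤ 5).
So s_k = (B(k−1)f/C)·t_k = (k*(k + 2)*(k + 4)*(k + 6)*(k**2 + 9*k + 23)/(45*(k**2 + 7*k + 11)))·t_k = k*(k**2 + 9*k + 23)/(15*(k**3 + 9*k**2 + 23*k + 15)).
Check: Δs_k = 3*(k**2 + 7*k + 11)/(k**6 + 21*k**5 + 175*k**4 + 735*k**3 + 1624*k**2 + 1764*k + 720). ✓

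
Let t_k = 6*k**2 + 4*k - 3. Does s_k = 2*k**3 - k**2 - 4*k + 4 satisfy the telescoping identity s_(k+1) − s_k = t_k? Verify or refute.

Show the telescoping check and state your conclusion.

Valid: the claim telescopes to t_k.

s_(k+1) = 2*k**3 + 5*k**2 + 1
s_(k+1) − s_k = 6*k**2 + 4*k - 3
(s_(k+1) − s_k) − t_k = 0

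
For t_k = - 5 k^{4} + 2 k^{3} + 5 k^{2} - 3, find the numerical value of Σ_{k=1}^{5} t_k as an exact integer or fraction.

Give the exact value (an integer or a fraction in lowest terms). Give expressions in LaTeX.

Σ = -4185

t_(k+1)/t_k = (5*k**4 + 18*k**3 + 19*k**2 + 4*k + 1)/(5*k**4 - 2*k**3 - 5*k**2 + 3).
So A=1 and B=1, with C=k**4 - 2*k**3/5 - k**2 + 3/5.
Set up (1)·f(k+1) − (1)·f(k) − (k**4 - 2*k**3/5 - k**2 + 3/5) = 0.
Bound: deg f ≤ 5.
Solving with deg f ≤ 5: f(k) = k*(k**4 - 3*k**3 + k**2 + 2*k + 2)/5.
R(k) = B(k−1)·f(k)/C(k) = k*(k**4 - 3*k**3 + k**2 + 2*k + 2)/(5*k**4 - 2*k**3 - 5*k**2 + 3); s_k = R·t_k = k*(-k**4 + 3*k**3 - k**2 - 2*k - 2).
Δs = -5*k**4 + 2*k**3 + 5*k**2 - 3, as required.
Evaluate s at k=6 and k=1: -4188 and -3; difference -4185.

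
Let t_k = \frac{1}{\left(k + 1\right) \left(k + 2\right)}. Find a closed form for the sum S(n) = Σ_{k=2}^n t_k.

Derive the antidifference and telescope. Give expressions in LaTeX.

Ratio r(k) = (k + 1)/(k + 3).
Normal form (A,B,C) = (k + 1, k + 3, 1).
Need (k + 1)·f(k+1) − (k + 2)·f(k) = 1.
d = 1 from the (1,1,0) case.
A polynomial solution: f(k) = k.
So s_k = (B(k−1)f/C)·t_k = (k*(k + 2))·t_k = k/(k + 1).
s_(k+1) − s_k = 1/(k**2 + 3*k + 2) = t_k.
Telescope: S(n) = s_(n+1) − s_(2) = (n + 1)/(n + 2) − (2/3) = (n - 1)/(3*(n + 2)).

S(n) = \frac{n - 1}{3 \left(n + 2\right)}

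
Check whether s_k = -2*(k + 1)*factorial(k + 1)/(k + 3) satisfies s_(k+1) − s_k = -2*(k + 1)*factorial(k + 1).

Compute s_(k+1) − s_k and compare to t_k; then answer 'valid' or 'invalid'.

Invalid: residual 4*(k**2 + 4*k + 2)*factorial(k + 1)/((k + 3)*(k + 4)) ≠ 0.

s_(k+1) = -2*(k + 2)*factorial(k + 2)/(k + 4)
s_(k+1) − s_k = -2*(k**3 + 6*k**2 + 11*k + 8)*factorial(k + 1)/((k + 3)*(k + 4))
(s_(k+1) − s_k) − t_k = 4*(k**2 + 4*k + 2)*factorial(k + 1)/((k + 3)*(k + 4))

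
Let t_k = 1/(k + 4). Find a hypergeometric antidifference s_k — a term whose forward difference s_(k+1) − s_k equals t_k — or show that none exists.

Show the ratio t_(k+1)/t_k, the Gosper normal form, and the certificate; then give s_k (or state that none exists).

Ratio r(k) = (k + 4)/(k + 5).
A = k + 4, B = k + 5, C = 1.
Need (k + 4)·f(k+1) − (k + 4)·f(k) = 1.
d = 0 from the (1,1,0) case.
Put f(k) = c0: A·f(k+1) − B(k−1)·f(k) − C = -1; need -1 = 0 — inconsistent ⇒ no f, not summable.

not Gosper-summable; s_k does not exist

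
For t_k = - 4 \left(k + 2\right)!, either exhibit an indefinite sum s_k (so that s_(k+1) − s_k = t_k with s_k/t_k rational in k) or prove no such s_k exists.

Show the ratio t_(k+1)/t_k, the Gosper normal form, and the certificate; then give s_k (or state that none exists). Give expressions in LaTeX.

none — t_k is not Gosper-summable

r(k) = k + 3 after simplifying.
Normal form (A,B,C) = (k + 3, 1, 1).
Solve (k + 3)·f(k+1) − (1)·f(k) = 1.
Bound: deg f ≤ -1.
deg f ≤ -1 is impossible — no certificate.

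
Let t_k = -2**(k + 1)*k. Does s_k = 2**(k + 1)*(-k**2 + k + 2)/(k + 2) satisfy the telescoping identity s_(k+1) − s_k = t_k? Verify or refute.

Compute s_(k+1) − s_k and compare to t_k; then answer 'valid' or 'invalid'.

s_(k+1) = 2**(k + 2)*(-k**2 - k + 2)/(k + 3)
s_(k+1) − s_k = 2**(k + 1)*(-k**3 - 4*k**2 - 5*k + 2)/(k**2 + 5*k + 6)
(s_(k+1) − s_k) − t_k = 2**(k + 1)*(k**2 + k + 2)/(k**2 + 5*k + 6)

Invalid: residual 2**(k + 1)*(k**2 + k + 2)/(k**2 + 5*k + 6) ≠ 0.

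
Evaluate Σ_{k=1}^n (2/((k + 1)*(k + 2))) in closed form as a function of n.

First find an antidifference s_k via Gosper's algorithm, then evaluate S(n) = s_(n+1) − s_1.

S(n) = n/(n + 2)

Compute t_(k+1)/t_k: get (k + 1)/(k + 3).
So A=k + 1 and B=k + 3, with C=1.
Set up (k + 1)·f(k+1) − (k + 2)·f(k) − (1) = 0.
Degrees (1,1,0) ⇒ d ≤ 1.
Solve for f: f(k) = k (degree 1 ≤ 1).
Then R = B(k−1)f/C = k*(k + 2), so s_k = R(k)·t_k = 2*k/(k + 1).
Verify: 2/(k**2 + 3*k + 2) matches t_k.
Telescope: S(n) = s_(n+1) − s_(1) = 2*(n + 1)/(n + 2) − (1) = n/(n + 2).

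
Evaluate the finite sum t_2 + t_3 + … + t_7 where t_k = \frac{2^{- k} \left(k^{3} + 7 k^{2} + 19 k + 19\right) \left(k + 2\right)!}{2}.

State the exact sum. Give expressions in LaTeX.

Σ = 1417404

r(k) = (k**4 + 13*k**3 + 66*k**2 + 154*k + 138)/(2*(k**3 + 7*k**2 + 19*k + 19)) after simplifying.
Gosper form: A/B · C(k+1)/C(k) with A=k/2 + 3/2, B=1, C=k**3 + 7*k**2 + 19*k + 19.
Solve (k/2 + 3/2)·f(k+1) − (1)·f(k) = k**3 + 7*k**2 + 19*k + 19.
Degrees (1,0,3) ⇒ d ≤ 2.
Coefficient equations give f(k) = 2*(k + 2)**2.
R(k) = B(k−1)·f(k)/C(k) = 2*(k + 2)**2/(k**3 + 7*k**2 + 19*k + 19); s_k = R·t_k = (k + 2)**2*factorial(k + 2)/2**k.
Δs = (k**3 + 7*k**2 + 19*k + 19)*factorial(k + 2)/(2*2**k), as required.
Σ_(k=2)^(7) t_k = s_(8) − s_(2) = 1417500 − (96) = 1417404.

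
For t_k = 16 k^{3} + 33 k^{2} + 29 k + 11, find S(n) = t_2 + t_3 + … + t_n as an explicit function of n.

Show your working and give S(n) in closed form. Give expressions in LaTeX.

The ratio is (16*k**3 + 81*k**2 + 143*k + 89)/(16*k**3 + 33*k**2 + 29*k + 11).
Factor: A=1; B=1; C=k**3 + 33*k**2/16 + 29*k/16 + 11/16.
Solve (1)·f(k+1) − (1)·f(k) = k**3 + 33*k**2/16 + 29*k/16 + 11/16.
d = 4 from the (0,0,3) case.
Match coefficients ⇒ f(k) = k*(4*k**3 + 3*k**2 + 2*k + 2)/16.
Get s_k = R·t_k = k*(4*k**3 + 3*k**2 + 2*k + 2) with R(k) = B(k−1)f(k)/C(k) = k*(4*k**3 + 3*k**2 + 2*k + 2)/(16*k**3 + 33*k**2 + 29*k + 11).
Δs = 16*k**3 + 33*k**2 + 29*k + 11, as required.
s_(n+1) = 4*n**4 + 19*n**3 + 35*n**2 + 31*n + 11 and s_(2) = 100, so S(n) = 4*n**4 + 19*n**3 + 35*n**2 + 31*n - 89.

S(n) = 4 n^{4} + 19 n^{3} + 35 n^{2} + 31 n - 89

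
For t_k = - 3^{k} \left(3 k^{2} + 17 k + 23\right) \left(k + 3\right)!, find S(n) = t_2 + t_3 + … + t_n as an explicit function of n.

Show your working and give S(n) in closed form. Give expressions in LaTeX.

t_(k+1)/t_k = 3*(3*k**3 + 35*k**2 + 135*k + 172)/(3*k**2 + 17*k + 23).
Normal form (A,B,C) = (3*k + 12, 1, k**2 + 17*k/3 + 23/3).
f must satisfy (3*k + 12)·f(k+1) − (1)·f(k) = k**2 + 17*k/3 + 23/3.
deg f ≤ 1 (via 1,0,2).
Solve for f: f(k) = (k + 1)/3 (degree 1 ≤ 1).
Then R = B(k−1)f/C = (k + 1)/(3*k**2 + 17*k + 23), so s_k = R(k)·t_k = -3**k*(k + 1)*factorial(k + 3).
Verify: -3**k*(3*k**2 + 17*k + 23)*factorial(k + 3) matches t_k.
Σ_(k=2)^n t_k = s_(n+1) − s_(2) = (-3**(n + 1)*(n + 2)*factorial(n + 4)) − (-3240), i.e. -3*3**n*n*factorial(n + 4) - 6*3**n*factorial(n + 4) + 3240.

S(n) = - 3 \cdot 3^{n} n \left(n + 4\right)! - 6 \cdot 3^{n} \left(n + 4\right)! + 3240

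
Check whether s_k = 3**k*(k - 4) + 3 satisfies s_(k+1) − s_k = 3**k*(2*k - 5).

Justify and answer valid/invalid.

valid (s_(k+1) − s_k reduces to t_k)

s_(k+1) = 3*3**k*(k - 3) + 3
s_(k+1) − s_k = 3**k*(2*k - 5)
(s_(k+1) − s_k) − t_k = 0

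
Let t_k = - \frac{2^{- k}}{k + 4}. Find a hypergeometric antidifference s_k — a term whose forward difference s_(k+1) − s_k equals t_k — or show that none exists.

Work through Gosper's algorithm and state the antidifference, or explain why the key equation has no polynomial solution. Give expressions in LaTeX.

Step 1: r(k) = (k + 4)/(2*(k + 5)).
Gosper form: A/B · C(k+1)/C(k) with A=k/2 + 2, B=k + 5, C=1.
Solve (k/2 + 2)·f(k+1) − (k + 4)·f(k) = 1.
d = -1 from the (1,1,0) case.
Bound -1 < 0, so the key equation has no polynomial solution.

not Gosper-summable; s_k does not exist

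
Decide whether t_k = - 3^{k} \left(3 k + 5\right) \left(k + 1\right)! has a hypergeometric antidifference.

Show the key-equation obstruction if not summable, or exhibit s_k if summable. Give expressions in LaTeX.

Yes. s_k = - 3^{k} \left(k + 1\right)!.

Compute t_(k+1)/t_k: get 3*(k + 2)*(3*k + 8)/(3*k + 5).
Factor: A=3*k + 6; B=1; C=k + 5/3.
f must satisfy (3*k + 6)·f(k+1) − (1)·f(k) = k + 5/3.
d = 0 from the (1,0,1) case.
Coefficient equations give f(k) = 1/3.
R(k) = B(k−1)·f(k)/C(k) = 1/(3*k + 5); s_k = R·t_k = -3**k*factorial(k + 1).
s_(k+1) − s_k = -3**k*(3*k + 5)*factorial(k + 1) = t_k.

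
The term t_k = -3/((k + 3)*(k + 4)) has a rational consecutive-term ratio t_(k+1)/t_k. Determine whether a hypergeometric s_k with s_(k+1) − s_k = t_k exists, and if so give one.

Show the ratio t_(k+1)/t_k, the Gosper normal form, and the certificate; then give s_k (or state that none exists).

r(k) = (k + 3)/(k + 5) after simplifying.
Normal form (A,B,C) = (k + 3, k + 5, 1).
Key eq: (k + 3)·f(k+1) = (k + 4)·f(k) + (1).
Degrees (1,1,0) ⇒ d ≤ 1.
Solving with deg f ≤ 1: f(k) = k/3.
So s_k = (B(k−1)f/C)·t_k = (k*(k + 4)/3)·t_k = -k/(k + 3).
Δs = -3/(k**2 + 7*k + 12), as required.

s_k = -k/(k + 3)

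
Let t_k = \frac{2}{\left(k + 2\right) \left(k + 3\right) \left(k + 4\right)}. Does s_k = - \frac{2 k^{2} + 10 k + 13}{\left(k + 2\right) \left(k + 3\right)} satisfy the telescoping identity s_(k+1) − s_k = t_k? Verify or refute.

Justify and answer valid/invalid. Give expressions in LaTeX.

s_(k+1) = (-10*k - 2*(k + 1)**2 - 23)/((k + 3)*(k + 4))
s_(k+1) − s_k = 2/(k**3 + 9*k**2 + 26*k + 24)
(s_(k+1) − s_k) − t_k = 0

valid; difference matches t_k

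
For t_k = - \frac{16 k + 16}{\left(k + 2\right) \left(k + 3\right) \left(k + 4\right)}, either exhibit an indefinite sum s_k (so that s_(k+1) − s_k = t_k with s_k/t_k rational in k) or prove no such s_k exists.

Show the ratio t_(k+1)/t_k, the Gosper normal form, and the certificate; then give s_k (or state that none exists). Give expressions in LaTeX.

s_k = - \frac{4 k \left(k + 1\right)}{\left(k + 2\right) \left(k + 3\right)}

Compute t_(k+1)/t_k: get (k + 2)**2/((k + 1)*(k + 5)).
Factor: A=k + 2; B=k + 5; C=k + 1.
Set up (k + 2)·f(k+1) − (k + 4)·f(k) − (k + 1) = 0.
Bound: deg f ≤ 2.
A polynomial solution: f(k) = k*(k + 1)/4.
R(k) = B(k−1)·f(k)/C(k) = k*(k + 4)/4; s_k = R·t_k = -4*k*(k + 1)/((k + 2)*(k + 3)).
s_(k+1) − s_k = 16*(-k - 1)/(k**3 + 9*k**2 + 26*k + 24) = t_k.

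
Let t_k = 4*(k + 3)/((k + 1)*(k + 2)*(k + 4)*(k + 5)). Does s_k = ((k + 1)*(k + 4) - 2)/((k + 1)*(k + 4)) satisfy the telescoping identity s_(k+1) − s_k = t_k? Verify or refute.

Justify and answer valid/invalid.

Valid: the claim telescopes to t_k.

s_(k+1) = ((k + 2)*(k + 5) - 2)/((k + 2)*(k + 5))
s_(k+1) − s_k = 4*(k + 3)/(k**4 + 12*k**3 + 49*k**2 + 78*k + 40)
(s_(k+1) − s_k) − t_k = 0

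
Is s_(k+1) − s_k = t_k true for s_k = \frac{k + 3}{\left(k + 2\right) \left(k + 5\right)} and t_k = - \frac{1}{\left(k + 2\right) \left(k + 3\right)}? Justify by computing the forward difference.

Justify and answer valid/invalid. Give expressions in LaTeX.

Invalid: residual \frac{4 \left(k + 4\right)}{k^{4} + 16 k^{3} + 91 k^{2} + 216 k + 180} ≠ 0.

s_(k+1) = (k + 4)/((k + 3)*(k + 6))
s_(k+1) − s_k = (-k**2 - 7*k - 14)/(k**4 + 16*k**3 + 91*k**2 + 216*k + 180)
(s_(k+1) − s_k) − t_k = 4*(k + 4)/(k**4 + 16*k**3 + 91*k**2 + 216*k + 180)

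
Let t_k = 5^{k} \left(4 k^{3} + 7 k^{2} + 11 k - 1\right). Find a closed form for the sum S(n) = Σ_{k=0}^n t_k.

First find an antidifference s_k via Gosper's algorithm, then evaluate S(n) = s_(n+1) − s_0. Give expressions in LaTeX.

S(n) = 5 \cdot 5^{n} n^{3} + 5 \cdot 5^{n} n^{2} + 15 \cdot 5^{n} n - 5 \cdot 5^{n} + 4

The ratio is 5*(4*k**3 + 19*k**2 + 37*k + 21)/(4*k**3 + 7*k**2 + 11*k - 1).
Take A(k)=5, B(k)=1, C(k)=k**3 + 7*k**2/4 + 11*k/4 - 1/4.
f must satisfy (5)·f(k+1) − (1)·f(k) = k**3 + 7*k**2/4 + 11*k/4 - 1/4.
From deg A=0, deg B=0, deg C=3: d=3.
A polynomial solution: f(k) = (k**3 - 2*k**2 + 4*k - 4)/4.
Then R = B(k−1)f/C = (k**3 - 2*k**2 + 4*k - 4)/(4*k**3 + 7*k**2 + 11*k - 1), so s_k = R(k)·t_k = 5**k*(k**3 - 2*k**2 + 4*k - 4).
s_(k+1) − s_k = 5**k*(4*k**3 + 7*k**2 + 11*k - 1) = t_k.
s_(n+1) = 5**(n + 1)*(n**3 + n**2 + 3*n - 1) and s_(0) = -4, so S(n) = 5*5**n*n**3 + 5*5**n*n**2 + 15*5**n*n - 5*5**n + 4.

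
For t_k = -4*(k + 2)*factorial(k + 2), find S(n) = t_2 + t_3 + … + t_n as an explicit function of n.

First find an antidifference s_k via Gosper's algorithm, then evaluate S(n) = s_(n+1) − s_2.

t_(k+1)/t_k = (k + 3)**2/(k + 2).
Take A(k)=k + 3, B(k)=1, C(k)=k + 2.
Set up (k + 3)·f(k+1) − (1)·f(k) − (k + 2) = 0.
Degrees (1,0,1) ⇒ d ≤ 0.
A polynomial solution: f(k) = 1.
Get s_k = R·t_k = -4*factorial(k + 2) with R(k) = B(k−1)f(k)/C(k) = 1/(k + 2).
s_(k+1) − s_k = -4*(k + 2)*factorial(k + 2) = t_k.
Σ_(k=2)^n t_k = s_(n+1) − s_(2) = (-4*factorial(n + 3)) − (-96), i.e. 96 - 4*factorial(n + 3).

S(n) = 96 - 4*factorial(n + 3)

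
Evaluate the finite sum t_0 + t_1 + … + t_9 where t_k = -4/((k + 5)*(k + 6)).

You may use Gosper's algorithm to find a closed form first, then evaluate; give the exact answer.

Ratio r(k) = (k + 5)/(k + 7).
Gosper form: A/B · C(k+1)/C(k) with A=k + 5, B=k + 7, C=1.
f must satisfy (k + 5)·f(k+1) − (k + 6)·f(k) = 1.
deg f ≤ 1 (via 1,1,0).
A polynomial solution: f(k) = k/5.
Certificate R = B(k−1)f/C = k*(k + 6)/5 gives s_k = -4*k/(5*k + 25).
s_(k+1) − s_k = -4/(k**2 + 11*k + 30) = t_k.
Telescoping: Σ = s_(10) − s_(0) = -8/15 − (0) = -8/15.

Σ = -8/15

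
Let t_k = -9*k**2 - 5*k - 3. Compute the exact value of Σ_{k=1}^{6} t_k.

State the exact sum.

Σ = -942

Ratio r(k) = (9*k**2 + 23*k + 17)/(9*k**2 + 5*k + 3).
Gosper form: A/B · C(k+1)/C(k) with A=1, B=1, C=k**2 + 5*k/9 + 1/3.
Set up (1)·f(k+1) − (1)·f(k) − (k**2 + 5*k/9 + 1/3) = 0.
deg f ≤ 3 (via 0,0,2).
Coefficient equations give f(k) = k*(3*k**2 - 2*k + 2)/9.
So s_k = (B(k−1)f/C)·t_k = (k*(3*k**2 - 2*k + 2)/(9*k**2 + 5*k + 3))·t_k = k*(-3*k**2 + 2*k - 2).
Verify: -9*k**2 - 5*k - 3 matches t_k.
Evaluate s at k=7 and k=1: -945 and -3; difference -942.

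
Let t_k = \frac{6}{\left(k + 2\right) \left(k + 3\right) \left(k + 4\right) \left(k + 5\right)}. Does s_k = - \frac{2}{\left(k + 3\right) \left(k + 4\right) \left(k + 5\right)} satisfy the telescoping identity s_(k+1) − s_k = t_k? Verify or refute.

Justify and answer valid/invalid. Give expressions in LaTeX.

s_(k+1) = -2/((k + 4)*(k + 5)*(k + 6))
s_(k+1) − s_k = 6/((k + 3)*(k + 4)*(k + 5)*(k + 6))
(s_(k+1) − s_k) − t_k = -24/((k + 2)*(k + 3)*(k + 4)*(k + 5)*(k + 6))

Invalid: residual - \frac{24}{k^{5} + 20 k^{4} + 155 k^{3} + 580 k^{2} + 1044 k + 720} ≠ 0.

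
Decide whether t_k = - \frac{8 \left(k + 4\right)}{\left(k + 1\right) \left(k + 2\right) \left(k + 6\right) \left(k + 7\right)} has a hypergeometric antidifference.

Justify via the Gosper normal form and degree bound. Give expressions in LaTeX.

r(k) = (k + 1)*(k + 5)*(k + 6)/((k + 3)*(k + 4)*(k + 8)) after simplifying.
A = k + 1, B = k + 8, C = k**4 + 16*k**3 + 95*k**2 + 248*k + 240.
Solve (k + 1)·f(k+1) − (k + 7)·f(k) = k**4 + 16*k**3 + 95*k**2 + 248*k + 240.
From deg A=1, deg B=1, deg C=4: d=6.
Solving with deg f ≤ 6: f(k) = k*(k + 2)*(k + 3)*(k + 4)*(k + 5)*(k + 7)/12.
R(k) = B(k−1)·f(k)/C(k) = k*(k + 2)*(k + 7)**2/(12*(k + 4)); s_k = R·t_k = 2*k*(-k - 7)/(3*(k**2 + 7*k + 6)).
s_(k+1) − s_k = 8*(-k - 4)/(k**4 + 16*k**3 + 83*k**2 + 152*k + 84) = t_k.

Yes. s_k = \frac{2 k \left(- k - 7\right)}{3 \left(k^{2} + 7 k + 6\right)}.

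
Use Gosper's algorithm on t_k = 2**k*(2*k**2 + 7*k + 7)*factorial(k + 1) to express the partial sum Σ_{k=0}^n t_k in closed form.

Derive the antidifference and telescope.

S(n) = 2*2**n*n*factorial(n + 2) + 4*2**n*factorial(n + 2) - 1

Ratio r(k) = 2*(2*k**3 + 15*k**2 + 38*k + 32)/(2*k**2 + 7*k + 7).
A = 2*k + 4, B = 1, C = k**2 + 7*k/2 + 7/2.
f must satisfy (2*k + 4)·f(k+1) − (1)·f(k) = k**2 + 7*k/2 + 7/2.
d = 1 from the (1,0,2) case.
A polynomial solution: f(k) = (k + 1)/2.
So s_k = (B(k−1)f/C)·t_k = ((k + 1)/(2*k**2 + 7*k + 7))·t_k = 2**k*(k + 1)*factorial(k + 1).
Check: Δs_k = 2**k*(2*k**2 + 7*k + 7)*factorial(k + 1). ✓
s_(n+1) = 2**(n + 1)*(n + 2)*factorial(n + 2) and s_(0) = 1, so S(n) = 2*2**n*n*factorial(n + 2) + 4*2**n*factorial(n + 2) - 1.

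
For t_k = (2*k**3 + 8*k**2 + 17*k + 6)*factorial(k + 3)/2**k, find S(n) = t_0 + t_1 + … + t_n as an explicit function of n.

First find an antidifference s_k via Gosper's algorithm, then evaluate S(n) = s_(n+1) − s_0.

S(n) = 12 + 2*n**2*factorial(n + 4)/2**n + 4*n*factorial(n + 4)/2**n + factorial(n + 4)/2**n

t_(k+1)/t_k = (2*k**4 + 22*k**3 + 95*k**2 + 189*k + 132)/(2*(2*k**3 + 8*k**2 + 17*k + 6)).
Gosper form: A/B · C(k+1)/C(k) with A=k/2 + 2, B=1, C=k**3 + 4*k**2 + 17*k/2 + 3.
Key eq: (k/2 + 2)·f(k+1) = (1)·f(k) + (k**3 + 4*k**2 + 17*k/2 + 3).
deg f ≤ 2 (via 1,0,3).
Coefficient equations give f(k) = 2*k**2 - 1.
Get s_k = R·t_k = 2**(1 - k)*(2*k**2 - 1)*factorial(k + 3) with R(k) = B(k−1)f(k)/C(k) = 2*(2*k**2 - 1)/(2*k**3 + 8*k**2 + 17*k + 6).
Check: Δs_k = (2*k**3 + 8*k**2 + 17*k + 6)*factorial(k + 3)/2**k. ✓
Σ_(k=0)^n t_k = s_(n+1) − s_(0) = ((2*n**2 + 4*n + 1)*factorial(n + 4)/2**n) − (-12), i.e. 12 + 2*n**2*factorial(n + 4)/2**n + 4*n*factorial(n + 4)/2**n + factorial(n + 4)/2**n.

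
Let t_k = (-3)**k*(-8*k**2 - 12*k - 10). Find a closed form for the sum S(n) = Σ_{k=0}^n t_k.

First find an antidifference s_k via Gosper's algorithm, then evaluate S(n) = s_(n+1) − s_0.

S(n) = -6*(-3)**n*n**2 - 12*(-3)**n*n - 9*(-3)**n - 1

The ratio is 3*(-4*k**2 - 14*k - 15)/(4*k**2 + 6*k + 5).
Take A(k)=-3, B(k)=1, C(k)=k**2 + 3*k/2 + 5/4.
f must satisfy (-3)·f(k+1) − (1)·f(k) = k**2 + 3*k/2 + 5/4.
Degrees (0,0,2) ⇒ d ≤ 2.
Match coefficients ⇒ f(k) = -(2*k**2 + 1)/8.
Get s_k = R·t_k = (-3)**k*(2*k**2 + 1) with R(k) = B(k−1)f(k)/C(k) = -(2*k**2 + 1)/(2*(4*k**2 + 6*k + 5)).
Check: Δs_k = (-3)**k*(-8*k**2 - 12*k - 10). ✓
Σ_(k=0)^n t_k = s_(n+1) − s_(0) = ((-3)**(n + 1)*(2*n**2 + 4*n + 3)) − (1), i.e. -6*(-3)**n*n**2 - 12*(-3)**n*n - 9*(-3)**n - 1.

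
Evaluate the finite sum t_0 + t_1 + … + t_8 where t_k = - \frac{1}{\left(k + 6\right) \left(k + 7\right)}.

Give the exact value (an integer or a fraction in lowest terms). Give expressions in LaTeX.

Σ = -1/10

Ratio r(k) = (k + 6)/(k + 8).
Normal form (A,B,C) = (k + 6, k + 8, 1).
Key eq: (k + 6)·f(k+1) = (k + 7)·f(k) + (1).
deg f ≤ 1 (via 1,1,0).
A polynomial solution: f(k) = k/6.
Certificate R = B(k−1)f/C = k*(k + 7)/6 gives s_k = -k/(6*k + 36).
Verify: -1/(k**2 + 13*k + 42) matches t_k.
Sum = s_(9) − s_(0); s_(9) = -1/10, s_(0) = 0 ⇒ -1/10.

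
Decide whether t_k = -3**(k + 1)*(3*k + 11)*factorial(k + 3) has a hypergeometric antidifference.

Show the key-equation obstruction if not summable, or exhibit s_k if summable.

Yes. s_k = -3**(k + 1)*factorial(k + 3).

r(k) = 3*(k + 4)*(3*k + 14)/(3*k + 11) after simplifying.
A = 3*k + 12, B = 1, C = k + 11/3.
Key eq: (3*k + 12)·f(k+1) = (1)·f(k) + (k + 11/3).
From deg A=1, deg B=0, deg C=1: d=0.
Solving with deg f ≤ 0: f(k) = 1/3.
Get s_k = R·t_k = -3**(k + 1)*factorial(k + 3) with R(k) = B(k−1)f(k)/C(k) = 1/(3*k + 11).
Δs = -3**(k + 1)*(3*k + 11)*factorial(k + 3), as required.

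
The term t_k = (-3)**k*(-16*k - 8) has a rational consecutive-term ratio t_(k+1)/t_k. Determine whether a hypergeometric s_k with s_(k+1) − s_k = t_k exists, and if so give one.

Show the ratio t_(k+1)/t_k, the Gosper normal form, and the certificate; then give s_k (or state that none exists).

s_k = (-3)**k*(4*k - 1)

Ratio r(k) = 3*(-2*k - 3)/(2*k + 1).
So A=-3 and B=1, with C=k + 1/2.
f must satisfy (-3)·f(k+1) − (1)·f(k) = k + 1/2.
From deg A=0, deg B=0, deg C=1: d=1.
Solve for f: f(k) = -(4*k - 1)/16 (degree 1 ≤ 1).
So s_k = (B(k−1)f/C)·t_k = (-(4*k - 1)/(8*(2*k + 1)))·t_k = (-3)**k*(4*k - 1).
s_(k+1) − s_k = (-3)**k*(-16*k - 8) = t_k.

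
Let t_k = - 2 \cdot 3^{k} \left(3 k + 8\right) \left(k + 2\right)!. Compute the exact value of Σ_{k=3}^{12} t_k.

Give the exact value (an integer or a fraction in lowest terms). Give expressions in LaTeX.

Σ = -4169710642825721520

t_(k+1)/t_k = 3*(k + 3)*(3*k + 11)/(3*k + 8).
A = 3*k + 9, B = 1, C = k + 8/3.
f must satisfy (3*k + 9)·f(k+1) − (1)·f(k) = k + 8/3.
deg f ≤ 0 (via 1,0,1).
Coefficient equations give f(k) = 1/3.
Certificate R = B(k−1)f/C = 1/(3*k + 8) gives s_k = -2*3**k*factorial(k + 2).
Verify: -2*3**k*(3*k + 8)*factorial(k + 2) matches t_k.
Evaluate s at k=13 and k=3: -4169710642825728000 and -6480; difference -4169710642825721520.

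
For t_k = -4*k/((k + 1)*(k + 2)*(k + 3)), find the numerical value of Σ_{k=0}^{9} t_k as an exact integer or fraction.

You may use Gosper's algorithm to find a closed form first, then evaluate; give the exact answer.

Σ = -15/22

t_(k+1)/t_k = (k + 1)**2/(k*(k + 4)).
A = k + 1, B = k + 4, C = k.
f must satisfy (k + 1)·f(k+1) − (k + 3)·f(k) = k.
From deg A=1, deg B=1, deg C=1: d=2.
Solving with deg f ≤ 2: f(k) = k*(k - 1)/4.
Certificate R = B(k−1)f/C = (k - 1)*(k + 3)/4 gives s_k = k*(1 - k)/((k + 1)*(k + 2)).
Δs = -4*k/(k**3 + 6*k**2 + 11*k + 6), as required.
Σ_(k=0)^(9) t_k = s_(10) − s_(0) = -15/22 − (0) = -15/22.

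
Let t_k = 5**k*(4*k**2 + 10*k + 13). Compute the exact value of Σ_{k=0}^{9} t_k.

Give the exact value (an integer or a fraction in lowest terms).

Σ = 996093748

t_(k+1)/t_k = 5*(4*k**2 + 18*k + 27)/(4*k**2 + 10*k + 13).
So A=5 and B=1, with C=k**2 + 5*k/2 + 13/4.
f must satisfy (5)·f(k+1) − (1)·f(k) = k**2 + 5*k/2 + 13/4.
Degrees (0,0,2) ⇒ d ≤ 2.
Coefficient equations give f(k) = (k**2 + 2)/4.
Then R = B(k−1)f/C = (k**2 + 2)/(4*k**2 + 10*k + 13), so s_k = R(k)·t_k = 5**k*(k**2 + 2).
s_(k+1) − s_k = 5**k*(4*k**2 + 10*k + 13) = t_k.
Sum = s_(10) − s_(0); s_(10) = 996093750, s_(0) = 2 ⇒ 996093748.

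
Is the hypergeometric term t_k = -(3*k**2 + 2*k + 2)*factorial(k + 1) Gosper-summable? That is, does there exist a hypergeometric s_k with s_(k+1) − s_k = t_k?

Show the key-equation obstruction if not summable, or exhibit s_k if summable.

Yes. s_k = -(3*k - 4)*factorial(k + 1).

r(k) = (k + 2)*(2*k + 3*(k + 1)**2 + 4)/(3*k**2 + 2*k + 2) after simplifying.
Factor: A=k + 2; B=1; C=k**2 + 2*k/3 + 2/3.
Need (k + 2)·f(k+1) − (1)·f(k) = k**2 + 2*k/3 + 2/3.
d = 1 from the (1,0,2) case.
Match coefficients ⇒ f(k) = (3*k - 4)/3.
So s_k = (B(k−1)f/C)·t_k = ((3*k - 4)/(3*k**2 + 2*k + 2))·t_k = -(3*k - 4)*factorial(k + 1).
s_(k+1) − s_k = -(3*k**2 + 2*k + 2)*factorial(k + 1) = t_k.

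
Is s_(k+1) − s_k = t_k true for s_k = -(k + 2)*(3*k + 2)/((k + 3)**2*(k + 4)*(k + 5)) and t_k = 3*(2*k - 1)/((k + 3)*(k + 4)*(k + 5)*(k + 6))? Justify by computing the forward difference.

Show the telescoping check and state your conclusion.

Invalid: residual (-9*k**2 - 35*k - 3)/(k**6 + 25*k**5 + 257*k**4 + 1391*k**3 + 4182*k**2 + 6624*k + 4320) ≠ 0.

s_(k+1) = -(k + 3)*(3*k + 5)/((k + 4)**2*(k + 5)*(k + 6))
s_(k+1) − s_k = ((k + 2)*(k + 4)*(k + 6)*(3*k + 2) - (k + 3)**3*(3*k + 5))/((k + 3)**2*(k + 4)**2*(k + 5)*(k + 6))
(s_(k+1) − s_k) − t_k = (-9*k**2 - 35*k - 3)/(k**6 + 25*k**5 + 257*k**4 + 1391*k**3 + 4182*k**2 + 6624*k + 4320)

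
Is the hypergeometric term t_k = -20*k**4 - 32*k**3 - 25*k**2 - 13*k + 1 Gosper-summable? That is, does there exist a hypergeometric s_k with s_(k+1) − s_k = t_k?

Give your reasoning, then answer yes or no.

r(k) = (20*k**4 + 112*k**3 + 241*k**2 + 239*k + 89)/(20*k**4 + 32*k**3 + 25*k**2 + 13*k - 1) after simplifying.
Take A(k)=1, B(k)=1, C(k)=k**4 + 8*k**3/5 + 5*k**2/4 + 13*k/20 - 1/20.
f must satisfy (1)·f(k+1) − (1)·f(k) = k**4 + 8*k**3/5 + 5*k**2/4 + 13*k/20 - 1/20.
Bound: deg f ≤ 5.
Match coefficients ⇒ f(k) = k*(4*k**4 - 2*k**3 - k**2 + 2*k - 4)/20.
Then R = B(k−1)f/C = k*(4*k**4 - 2*k**3 - k**2 + 2*k - 4)/(20*k**4 + 32*k**3 + 25*k**2 + 13*k - 1), so s_k = R(k)·t_k = k*(-4*k**4 + 2*k**3 + k**2 - 2*k + 4).
Δs = -20*k**4 - 32*k**3 - 25*k**2 - 13*k + 1, as required.

Yes. s_k = k*(-4*k**4 + 2*k**3 + k**2 - 2*k + 4).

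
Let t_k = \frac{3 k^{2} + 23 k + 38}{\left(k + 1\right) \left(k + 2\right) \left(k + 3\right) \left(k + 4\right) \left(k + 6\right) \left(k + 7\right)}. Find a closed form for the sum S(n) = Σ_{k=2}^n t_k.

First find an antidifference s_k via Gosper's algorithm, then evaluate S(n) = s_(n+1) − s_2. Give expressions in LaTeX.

S(n) = \frac{n^{3} + 13 n^{2} + 50 n - 64}{120 \left(n^{3} + 13 n^{2} + 50 n + 56\right)}

r(k) = (k + 1)*(k + 6)*(23*k + 3*(k + 1)**2 + 61)/((k + 5)*(k + 8)*(3*k**2 + 23*k + 38)) after simplifying.
Normal form (A,B,C) = (k + 1, k + 8, k**3 + 38*k**2/3 + 51*k + 190/3).
f must satisfy (k + 1)·f(k+1) − (k + 7)·f(k) = k**3 + 38*k**2/3 + 51*k + 190/3.
Degrees (1,1,3) ⇒ d ≤ 6.
Coefficient equations give f(k) = k*(k + 2)*(k + 4)*(k + 5)*(k**2 + 10*k + 27)/54.
So s_k = (B(k−1)f/C)·t_k = (k*(k + 2)*(k + 4)*(k + 7)*(k**2 + 10*k + 27)/(18*(3*k**2 + 23*k + 38)))·t_k = k*(k**2 + 10*k + 27)/(18*(k**3 + 10*k**2 + 27*k + 18)).
s_(k+1) − s_k = (3*k**2 + 23*k + 38)/(k**6 + 23*k**5 + 207*k**4 + 925*k**3 + 2144*k**2 + 2412*k + 1008) = t_k.
Evaluate: s_(n+1) = (n**3 + 13*n**2 + 50*n + 38)/(18*(n**3 + 13*n**2 + 50*n + 56)); subtract s_(2) = 17/360 ⇒ S(n) = (n**3 + 13*n**2 + 50*n - 64)/(120*(n**3 + 13*n**2 + 50*n + 56)).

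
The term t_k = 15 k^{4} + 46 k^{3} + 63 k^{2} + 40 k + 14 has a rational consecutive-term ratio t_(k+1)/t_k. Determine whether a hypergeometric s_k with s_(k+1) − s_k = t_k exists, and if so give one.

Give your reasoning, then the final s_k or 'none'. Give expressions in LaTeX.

Ratio r(k) = (15*k**4 + 106*k**3 + 291*k**2 + 364*k + 178)/(15*k**4 + 46*k**3 + 63*k**2 + 40*k + 14).
Normal form (A,B,C) = (1, 1, k**4 + 46*k**3/15 + 21*k**2/5 + 8*k/3 + 14/15).
Set up (1)·f(k+1) − (1)·f(k) − (k**4 + 46*k**3/15 + 21*k**2/5 + 8*k/3 + 14/15) = 0.
deg f ≤ 5 (via 0,0,4).
Solving with deg f ≤ 5: f(k) = k*(3*k**4 + 4*k**3 + 3*k**2 + 4)/15.
Certificate R = B(k−1)f/C = k*(3*k**4 + 4*k**3 + 3*k**2 + 4)/(15*k**4 + 46*k**3 + 63*k**2 + 40*k + 14) gives s_k = k*(3*k**4 + 4*k**3 + 3*k**2 + 4).
Δs = 15*k**4 + 46*k**3 + 63*k**2 + 40*k + 14, as required.

s_k = k \left(3 k^{4} + 4 k^{3} + 3 k^{2} + 4\right)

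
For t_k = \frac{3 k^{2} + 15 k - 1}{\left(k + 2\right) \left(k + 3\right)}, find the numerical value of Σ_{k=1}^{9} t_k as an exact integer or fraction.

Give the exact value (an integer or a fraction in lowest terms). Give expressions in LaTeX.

Step 1: r(k) = (k + 2)*(15*k + 3*(k + 1)**2 + 14)/((k + 4)*(3*k**2 + 15*k - 1)).
Normal form (A,B,C) = (k + 2, k + 4, k**2 + 5*k - 1/3).
Set up (k + 2)·f(k+1) − (k + 3)·f(k) − (k**2 + 5*k - 1/3) = 0.
deg f ≤ 2 (via 1,1,2).
A polynomial solution: f(k) = k*(6*k - 7)/6.
R(k) = B(k−1)·f(k)/C(k) = k*(k + 3)*(6*k - 7)/(2*(3*k**2 + 15*k - 1)); s_k = R·t_k = k*(6*k - 7)/(2*(k + 2)).
s_(k+1) − s_k = (3*k**2 + 15*k - 1)/(k**2 + 5*k + 6) = t_k.
Telescoping: Σ = s_(10) − s_(1) = 265/12 − (-1/6) = 89/4.

Σ = 89/4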